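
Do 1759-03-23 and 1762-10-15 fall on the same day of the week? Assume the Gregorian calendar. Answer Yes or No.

Yes

From Mar 23, 1759 to Oct 15, 1762 is 1302 days.
1302 mod 7 = 0, so they are the same weekday.
(Mar 23, 1759 is a Friday; Oct 15, 1762 is a Friday.)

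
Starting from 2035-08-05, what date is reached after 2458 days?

+366 (one year; includes Feb 29, 2036) → Aug 5, 2036 (2092 left).
+365 (one year) → Aug 5, 2037 (1727 left).
+365 (one year) → Aug 5, 2038 (1362 left).
+365 (one year) → Aug 5, 2039 (997 left).
+366 (one year; includes Feb 29, 2040) → Aug 5, 2040 (631 left).
+365 (one year) → Aug 5, 2041 (266 left).
Aug has 31 days: +27 → Sep 1, 2041 (239 left).
Sep has 30 days: +30 → Oct 1, 2041 (209 left).
Oct has 31 days: +31 → Nov 1, 2041 (178 left).
Nov has 30 days: +30 → Dec 1, 2041 (148 left).
Dec has 31 days: +31 → Jan 1, 2042 (117 left).
Jan has 31 days: +31 → Feb 1, 2042 (86 left).
Feb has 28 days: +28 → Mar 1, 2042 (58 left).
Mar has 31 days: +31 → Apr 1, 2042 (27 left).
+27 → Apr 28, 2042.

April 28, 2042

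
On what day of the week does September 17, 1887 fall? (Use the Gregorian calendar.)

Doomsday rule: the anchor day for the 1800s is Friday. For year 87: 87÷12 = 7 r 3, and 3÷4 = 0, so 7+3+0 = 10.
Friday + 10 ≡ Monday — that's 1887's doomsday.
In September the doomsday date is Sep 5.
Sep 17 is 12 days after Sep 5; 12 mod 7 = 5, so Monday + 5 = Saturday.

Saturday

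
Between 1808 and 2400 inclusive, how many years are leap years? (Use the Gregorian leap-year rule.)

145

Multiples of 4 in [1808,2400]: 149.
Of those, multiples of 100: 6 (not leap unless ÷400).
Multiples of 400: 2.
Leap years = 149 − 6 + 2 = 145.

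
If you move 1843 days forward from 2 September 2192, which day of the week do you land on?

Tuesday

First find the weekday of Sep 2, 2192. Doomsday rule: the anchor day for the 2100s is Sunday. For year 92: 92÷12 = 7 r 8, and 8÷4 = 2, so 7+8+2 = 17.
Sunday + 17 ≡ Wednesday — that's 2192's doomsday.
In September the doomsday date is Sep 5.
Sep 2 is 3 days before Sep 5; 3 mod 7 = 3, so Wednesday − 3 = Sunday.
1843 mod 7 = 2, so 1843 days after a Sunday is Sunday + 2 = Tuesday.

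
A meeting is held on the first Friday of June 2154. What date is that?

June 1, 2154 is a Saturday.
The first Friday is therefore June 7 (6 days later).

June 7, 2154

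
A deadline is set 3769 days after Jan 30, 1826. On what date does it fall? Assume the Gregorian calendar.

+365 (one year) → Jan 30, 1827 (3404 left).
+365 (one year) → Jan 30, 1828 (3039 left).
+366 (one year; includes Feb 29, 1828) → Jan 30, 1829 (2673 left).
+365 (one year) → Jan 30, 1830 (2308 left).
+365 (one year) → Jan 30, 1831 (1943 left).
+365 (one year) → Jan 30, 1832 (1578 left).
+366 (one year; includes Feb 29, 1832) → Jan 30, 1833 (1212 left).
+365 (one year) → Jan 30, 1834 (847 left).
+365 (one year) → Jan 30, 1835 (482 left).
+365 (one year) → Jan 30, 1836 (117 left).
Jan has 31 days: +2 → Feb 1, 1836 (115 left).
Feb has 29 days: +29 → Mar 1, 1836 (86 left).
Mar has 31 days: +31 → Apr 1, 1836 (55 left).
Apr has 30 days: +30 → May 1, 1836 (25 left).
+25 → May 26, 1836.

May 26, 1836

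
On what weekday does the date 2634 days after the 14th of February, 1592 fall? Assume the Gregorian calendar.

Sunday

Feb 14, 1592 is a Friday.
2634 mod 7 = 2, so 2634 days after a Friday is Friday + 2 = Sunday.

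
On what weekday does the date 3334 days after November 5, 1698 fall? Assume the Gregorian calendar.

Nov 5, 1698 is a Wednesday.
3334 mod 7 = 2, so 3334 days after a Wednesday is Wednesday + 2 = Friday.

Friday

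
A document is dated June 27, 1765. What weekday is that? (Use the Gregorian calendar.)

Thursday

Doomsday rule: the anchor day for the 1700s is Sunday. For year 65: 65÷12 = 5 r 5, and 5÷4 = 1, so 5+5+1 = 11.
Sunday + 11 ≡ Thursday — that's 1765's doomsday.
In June the doomsday date is Jun 6.
Jun 27 is 21 days after Jun 6; 21 mod 7 = 0, so Thursday + 0 = Thursday.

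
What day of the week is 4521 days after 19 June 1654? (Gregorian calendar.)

Jun 19, 1654 is a Friday.
4521 mod 7 = 6, so 4521 days after a Friday is Friday + 6 = Thursday.

Thursday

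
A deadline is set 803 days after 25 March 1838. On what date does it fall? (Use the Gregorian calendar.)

June 5, 1840

+365 (one year) → Mar 25, 1839 (438 left).
+366 (one year; includes Feb 29, 1840) → Mar 25, 1840 (72 left).
Mar has 31 days: +7 → Apr 1, 1840 (65 left).
Apr has 30 days: +30 → May 1, 1840 (35 left).
May has 31 days: +31 → Jun 1, 1840 (4 left).
+4 → Jun 5, 1840.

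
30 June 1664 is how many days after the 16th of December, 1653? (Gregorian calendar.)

3849

Dec 16, 1653 → Dec 16, 1654: 365 days.
Dec 16, 1654 → Dec 16, 1655: 365 days.
Dec 16, 1655 → Dec 16, 1656: 366 days (Feb 29, 1656 is in that span).
Dec 16, 1656 → Dec 16, 1657: 365 days.
Dec 16, 1657 → Dec 16, 1658: 365 days.
Dec 16, 1658 → Dec 16, 1659: 365 days.
Dec 16, 1659 → Dec 16, 1660: 366 days (Feb 29, 1660 is in that span).
Dec 16, 1660 → Dec 16, 1661: 365 days.
Dec 16, 1661 → Dec 16, 1662: 365 days.
Dec 16, 1662 → Dec 16, 1663: 365 days.
Dec 16, 1663 → Jan 16, 1664: 31 days (December has 31).
Jan 16, 1664 → Feb 16, 1664: 31 days (January has 31).
Feb 16, 1664 → Mar 16, 1664: 29 days (February has 29).
Mar 16, 1664 → Apr 16, 1664: 31 days (March has 31).
Apr 16, 1664 → May 16, 1664: 30 days (April has 30).
May 16, 1664 → Jun 16, 1664: 31 days (May has 31).
Jun 16, 1664 → Jun 30, 1664: 14 days.
Total: 3849 days.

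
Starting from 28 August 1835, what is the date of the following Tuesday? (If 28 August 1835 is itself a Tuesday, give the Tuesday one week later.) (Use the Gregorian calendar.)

Aug 28, 1835 is a Friday.
From Friday to the next Tuesday is 4 days.
Aug 28, 1835 + 4 = Sep 1, 1835.

September 1, 1835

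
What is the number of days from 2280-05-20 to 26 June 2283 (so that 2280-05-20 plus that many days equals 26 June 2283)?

1132

May 20, 2280 → May 20, 2281: 365 days.
May 20, 2281 → May 20, 2282: 365 days.
May 20, 2282 → May 20, 2283: 365 days.
May 20, 2283 → Jun 20, 2283: 31 days (May has 31).
Jun 20, 2283 → Jun 26, 2283: 6 days.
Total: 1132 days.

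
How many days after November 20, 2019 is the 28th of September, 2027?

2869

Nov 20, 2019 → Nov 20, 2020: 366 days (Feb 29, 2020 is in that span).
Nov 20, 2020 → Nov 20, 2021: 365 days.
Nov 20, 2021 → Nov 20, 2022: 365 days.
Nov 20, 2022 → Nov 20, 2023: 365 days.
Nov 20, 2023 → Nov 20, 2024: 366 days (Feb 29, 2024 is in that span).
Nov 20, 2024 → Nov 20, 2025: 365 days.
Nov 20, 2025 → Nov 20, 2026: 365 days.
Nov 20, 2026 → Dec 20, 2026: 30 days (November has 30).
Dec 20, 2026 → Jan 20, 2027: 31 days (December has 31).
Jan 20, 2027 → Feb 20, 2027: 31 days (January has 31).
Feb 20, 2027 → Mar 20, 2027: 28 days (February has 28).
Mar 20, 2027 → Apr 20, 2027: 31 days (March has 31).
Apr 20, 2027 → May 20, 2027: 30 days (April has 30).
May 20, 2027 → Jun 20, 2027: 31 days (May has 31).
Jun 20, 2027 → Jul 20, 2027: 30 days (June has 30).
Jul 20, 2027 → Aug 20, 2027: 31 days (July has 31).
Aug 20, 2027 → Sep 20, 2027: 31 days (August has 31).
Sep 20, 2027 → Sep 28, 2027: 8 days.
Total: 2869 days.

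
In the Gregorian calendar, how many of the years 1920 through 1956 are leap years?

10

Multiples of 4 in [1920,1956]: 10.
Of those, multiples of 100: 0 (not leap unless ÷400).
Multiples of 400: 0.
Leap years = 10 − 0 + 0 = 10.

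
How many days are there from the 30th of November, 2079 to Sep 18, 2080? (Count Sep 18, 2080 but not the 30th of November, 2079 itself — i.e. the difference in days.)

293

Nov 30, 2079 → Dec 30, 2079: 30 days (November has 30).
Dec 30, 2079 → Jan 30, 2080: 31 days (December has 31).
Jan 30, 2080 → Feb 29, 2080: 30 days (January has 31).
Feb 29, 2080 → Mar 29, 2080: 29 days (February has 29).
Mar 29, 2080 → Apr 29, 2080: 31 days (March has 31).
Apr 29, 2080 → May 29, 2080: 30 days (April has 30).
May 29, 2080 → Jun 29, 2080: 31 days (May has 31).
Jun 29, 2080 → Jul 29, 2080: 30 days (June has 30).
Jul 29, 2080 → Aug 29, 2080: 31 days (July has 31).
Aug 29, 2080 → Sep 18, 2080: 20 days.
Total: 293 days.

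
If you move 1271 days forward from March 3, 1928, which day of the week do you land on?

Wednesday

First find the weekday of Mar 3, 1928. Doomsday rule: the anchor day for the 1900s is Wednesday. For year 28: 28÷12 = 2 r 4, and 4÷4 = 1, so 2+4+1 = 7.
Wednesday + 7 ≡ Wednesday — that's 1928's doomsday.
In March the doomsday date is Mar 14.
Mar 3 is 11 days before Mar 14; 11 mod 7 = 4, so Wednesday − 4 = Saturday.
1271 mod 7 = 4, so 1271 days after a Saturday is Saturday + 4 = Wednesday.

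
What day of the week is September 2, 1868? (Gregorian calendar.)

Wednesday

Doomsday rule: the anchor day for the 1800s is Friday. For year 68: 68÷12 = 5 r 8, and 8÷4 = 2, so 5+8+2 = 15.
Friday + 15 ≡ Saturday — that's 1868's doomsday.
In September the doomsday date is Sep 5.
Sep 2 is 3 days before Sep 5; 3 mod 7 = 3, so Saturday − 3 = Wednesday.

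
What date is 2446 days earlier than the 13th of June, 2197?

−365 (one year) → Jun 13, 2196 (2081 left).
−366 (one year; includes Feb 29, 2196) → Jun 13, 2195 (1715 left).
−365 (one year) → Jun 13, 2194 (1350 left).
−365 (one year) → Jun 13, 2193 (985 left).
−365 (one year) → Jun 13, 2192 (620 left).
−366 (one year; includes Feb 29, 2192) → Jun 13, 2191 (254 left).
−13 → May 31, 2191 (end of May, 31 days; 241 left).
−31 → Apr 30, 2191 (end of Apr, 30 days; 210 left).
−30 → Mar 31, 2191 (end of Mar, 31 days; 180 left).
−31 → Feb 28, 2191 (end of Feb, 28 days; 149 left).
−28 → Jan 31, 2191 (end of Jan, 31 days; 121 left).
−31 → Dec 31, 2190 (end of Dec, 31 days; 90 left).
−31 → Nov 30, 2190 (end of Nov, 30 days; 59 left).
−30 → Oct 31, 2190 (end of Oct, 31 days; 29 left).
−29 → Oct 2, 2190.

October 2, 2190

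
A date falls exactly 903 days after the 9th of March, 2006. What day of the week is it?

Thursday

First find the weekday of Mar 9, 2006. Doomsday rule: the anchor day for the 2000s is Tuesday. For year 06: 6÷12 = 0 r 6, and 6÷4 = 1, so 0+6+1 = 7.
Tuesday + 7 ≡ Tuesday — that's 2006's doomsday.
In March the doomsday date is Mar 14.
Mar 9 is 5 days before Mar 14; 5 mod 7 = 5, so Tuesday − 5 = Thursday.
903 mod 7 = 0, so 903 days after a Thursday is Thursday + 0 = Thursday.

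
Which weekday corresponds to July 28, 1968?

Sunday

Doomsday rule: the anchor day for the 1900s is Wednesday. For year 68: 68÷12 = 5 r 8, and 8÷4 = 2, so 5+8+2 = 15.
Wednesday + 15 ≡ Thursday — that's 1968's doomsday.
In July the doomsday date is Jul 11.
Jul 28 is 17 days after Jul 11; 17 mod 7 = 3, so Thursday + 3 = Sunday.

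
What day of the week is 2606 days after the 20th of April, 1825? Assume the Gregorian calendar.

First find the weekday of Apr 20, 1825. Doomsday rule: the anchor day for the 1800s is Friday. For year 25: 25÷12 = 2 r 1, and 1÷4 = 0, so 2+1+0 = 3.
Friday + 3 ≡ Monday — that's 1825's doomsday.
In April the doomsday date is Apr 4.
Apr 20 is 16 days after Apr 4; 16 mod 7 = 2, so Monday + 2 = Wednesday.
2606 mod 7 = 2, so 2606 days after a Wednesday is Wednesday + 2 = Friday.

Friday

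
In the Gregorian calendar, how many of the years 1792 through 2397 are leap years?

Multiples of 4 in [1792,2397]: 152.
Of those, multiples of 100: 6 (not leap unless ÷400).
Multiples of 400: 1.
Leap years = 152 − 6 + 1 = 147.

147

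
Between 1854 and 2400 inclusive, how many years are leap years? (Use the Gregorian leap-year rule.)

Multiples of 4 in [1854,2400]: 137.
Of those, multiples of 100: 6 (not leap unless ÷400).
Multiples of 400: 2.
Leap years = 137 − 6 + 2 = 133.

133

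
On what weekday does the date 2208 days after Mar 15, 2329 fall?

First find the weekday of Mar 15, 2329. Doomsday rule: the anchor day for the 2300s is Wednesday. For year 29: 29÷12 = 2 r 5, and 5÷4 = 1, so 2+5+1 = 8.
Wednesday + 8 ≡ Thursday — that's 2329's doomsday.
In March the doomsday date is Mar 14.
Mar 15 is 1 day after Mar 14; 1 mod 7 = 1, so Thursday + 1 = Friday.
2208 mod 7 = 3, so 2208 days after a Friday is Friday + 3 = Monday.

Monday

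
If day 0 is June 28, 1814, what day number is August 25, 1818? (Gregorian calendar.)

Jun 28, 1814 → Jun 28, 1815: 365 days.
Jun 28, 1815 → Jun 28, 1816: 366 days (Feb 29, 1816 is in that span).
Jun 28, 1816 → Jun 28, 1817: 365 days.
Jun 28, 1817 → Jun 28, 1818: 365 days.
Jun 28, 1818 → Jul 28, 1818: 30 days (June has 30).
Jul 28, 1818 → Aug 25, 1818: 28 days.
Total: 1519 days.

1519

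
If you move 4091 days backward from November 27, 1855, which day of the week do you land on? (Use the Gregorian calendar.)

First find the weekday of Nov 27, 1855. Doomsday rule: the anchor day for the 1800s is Friday. For year 55: 55÷12 = 4 r 7, and 7÷4 = 1, so 4+7+1 = 12.
Friday + 12 ≡ Wednesday — that's 1855's doomsday.
In November the doomsday date is Nov 7.
Nov 27 is 20 days after Nov 7; 20 mod 7 = 6, so Wednesday + 6 = Tuesday.
4091 mod 7 = 3, so 4091 days before a Tuesday is Tuesday − 3 = Saturday.

Saturday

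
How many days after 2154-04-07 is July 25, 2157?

1205

Apr 7, 2154 → Apr 7, 2155: 365 days.
Apr 7, 2155 → Apr 7, 2156: 366 days (Feb 29, 2156 is in that span).
Apr 7, 2156 → Apr 7, 2157: 365 days.
Apr 7, 2157 → May 7, 2157: 30 days (April has 30).
May 7, 2157 → Jun 7, 2157: 31 days (May has 31).
Jun 7, 2157 → Jul 7, 2157: 30 days (June has 30).
Jul 7, 2157 → Jul 25, 2157: 18 days.
Total: 1205 days.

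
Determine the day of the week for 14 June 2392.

Doomsday rule: the anchor day for the 2300s is Wednesday. For year 92: 92÷12 = 7 r 8, and 8÷4 = 2, so 7+8+2 = 17.
Wednesday + 17 ≡ Saturday — that's 2392's doomsday.
In June the doomsday date is Jun 6.
Jun 14 is 8 days after Jun 6; 8 mod 7 = 1, so Saturday + 1 = Sunday.

Sunday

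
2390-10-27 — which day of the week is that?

Doomsday rule: the anchor day for the 2300s is Wednesday. For year 90: 90÷12 = 7 r 6, and 6÷4 = 1, so 7+6+1 = 14.
Wednesday + 14 ≡ Wednesday — that's 2390's doomsday.
In October the doomsday date is Oct 10.
Oct 27 is 17 days after Oct 10; 17 mod 7 = 3, so Wednesday + 3 = Saturday.

Saturday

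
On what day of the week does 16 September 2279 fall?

Doomsday rule: the anchor day for the 2200s is Friday. For year 79: 79÷12 = 6 r 7, and 7÷4 = 1, so 6+7+1 = 14.
Friday + 14 ≡ Friday — that's 2279's doomsday.
In September the doomsday date is Sep 5.
Sep 16 is 11 days after Sep 5; 11 mod 7 = 4, so Friday + 4 = Tuesday.

Tuesday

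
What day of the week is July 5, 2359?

Sunday

Doomsday rule: the anchor day for the 2300s is Wednesday. For year 59: 59÷12 = 4 r 11, and 11÷4 = 2, so 4+11+2 = 17.
Wednesday + 17 ≡ Saturday — that's 2359's doomsday.
In July the doomsday date is Jul 11.
Jul 5 is 6 days before Jul 11; 6 mod 7 = 6, so Saturday − 6 = Sunday.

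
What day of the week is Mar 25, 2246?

Doomsday rule: the anchor day for the 2200s is Friday. For year 46: 46÷12 = 3 r 10, and 10÷4 = 2, so 3+10+2 = 15.
Friday + 15 ≡ Saturday — that's 2246's doomsday.
In March the doomsday date is Mar 14.
Mar 25 is 11 days after Mar 14; 11 mod 7 = 4, so Saturday + 4 = Wednesday.

Wednesday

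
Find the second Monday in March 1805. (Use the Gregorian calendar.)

March 1, 1805 is a Friday.
The first Monday is therefore March 4 (3 days later).
The second Monday is 4 + 1×7 = March 11.

March 11, 1805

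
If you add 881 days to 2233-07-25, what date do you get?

December 23, 2235

+365 (one year) → Jul 25, 2234 (516 left).
+365 (one year) → Jul 25, 2235 (151 left).
Jul has 31 days: +7 → Aug 1, 2235 (144 left).
Aug has 31 days: +31 → Sep 1, 2235 (113 left).
Sep has 30 days: +30 → Oct 1, 2235 (83 left).
Oct has 31 days: +31 → Nov 1, 2235 (52 left).
Nov has 30 days: +30 → Dec 1, 2235 (22 left).
+22 → Dec 23, 2235.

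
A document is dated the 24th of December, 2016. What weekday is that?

Saturday

Doomsday rule: the anchor day for the 2000s is Tuesday. For year 16: 16÷12 = 1 r 4, and 4÷4 = 1, so 1+4+1 = 6.
Tuesday + 6 ≡ Monday — that's 2016's doomsday.
In December the doomsday date is Dec 12.
Dec 24 is 12 days after Dec 12; 12 mod 7 = 5, so Monday + 5 = Saturday.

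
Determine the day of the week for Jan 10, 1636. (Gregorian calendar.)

Doomsday rule: the anchor day for the 1600s is Tuesday. For year 36: 36÷12 = 3 r 0, and 0÷4 = 0, so 3+0+0 = 3.
Tuesday + 3 ≡ Friday — that's 1636's doomsday.
In January the doomsday date is Jan 4 (1636 is a leap year (divisible by 4)).
Jan 10 is 6 days after Jan 4; 6 mod 7 = 6, so Friday + 6 = Thursday.

Thursday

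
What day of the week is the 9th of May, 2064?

Friday

January 1, 2064 is a Tuesday.
Jan 1, 2064 → Feb 1, 2064: 31 days (January has 31).
Feb 1, 2064 → Mar 1, 2064: 29 days (February has 29).
Mar 1, 2064 → Apr 1, 2064: 31 days (March has 31).
Apr 1, 2064 → May 1, 2064: 30 days (April has 30).
May 1, 2064 → May 9, 2064: 8 days.
Total: 129 days.
129 mod 7 = 3, so Tuesday + 3 = Friday.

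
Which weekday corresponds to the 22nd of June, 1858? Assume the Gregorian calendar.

Doomsday rule: the anchor day for the 1800s is Friday. For year 58: 58÷12 = 4 r 10, and 10÷4 = 2, so 4+10+2 = 16.
Friday + 16 ≡ Sunday — that's 1858's doomsday.
In June the doomsday date is Jun 6.
Jun 22 is 16 days after Jun 6; 16 mod 7 = 2, so Sunday + 2 = Tuesday.

Tuesday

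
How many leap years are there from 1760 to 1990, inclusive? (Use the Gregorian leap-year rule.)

Multiples of 4 in [1760,1990]: 58.
Of those, multiples of 100: 2 (not leap unless ÷400).
Multiples of 400: 0.
Leap years = 58 − 2 + 0 = 56.

56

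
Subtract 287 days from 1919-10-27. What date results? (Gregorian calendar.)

−27 → Sep 30, 1919 (end of Sep, 30 days; 260 left).
−30 → Aug 31, 1919 (end of Aug, 31 days; 230 left).
−31 → Jul 31, 1919 (end of Jul, 31 days; 199 left).
−31 → Jun 30, 1919 (end of Jun, 30 days; 168 left).
−30 → May 31, 1919 (end of May, 31 days; 138 left).
−31 → Apr 30, 1919 (end of Apr, 30 days; 107 left).
−30 → Mar 31, 1919 (end of Mar, 31 days; 77 left).
−31 → Feb 28, 1919 (end of Feb, 28 days; 46 left).
−28 → Jan 31, 1919 (end of Jan, 31 days; 18 left).
−18 → Jan 13, 1919.

January 13, 1919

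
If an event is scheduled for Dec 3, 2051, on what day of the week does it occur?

January 1, 2051 is a Sunday.
Jan 1, 2051 → Feb 1, 2051: 31 days (January has 31).
Feb 1, 2051 → Mar 1, 2051: 28 days (February has 28).
Mar 1, 2051 → Apr 1, 2051: 31 days (March has 31).
Apr 1, 2051 → May 1, 2051: 30 days (April has 30).
May 1, 2051 → Jun 1, 2051: 31 days (May has 31).
Jun 1, 2051 → Jul 1, 2051: 30 days (June has 30).
Jul 1, 2051 → Aug 1, 2051: 31 days (July has 31).
Aug 1, 2051 → Sep 1, 2051: 31 days (August has 31).
Sep 1, 2051 → Oct 1, 2051: 30 days (September has 30).
Oct 1, 2051 → Nov 1, 2051: 31 days (October has 31).
Nov 1, 2051 → Dec 1, 2051: 30 days (November has 30).
Dec 1, 2051 → Dec 3, 2051: 2 days.
Total: 336 days.
336 mod 7 = 0, so Sunday + 0 = Sunday.

Sunday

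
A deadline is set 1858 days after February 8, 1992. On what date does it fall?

+366 (one year; includes Feb 29, 1992) → Feb 8, 1993 (1492 left).
+365 (one year) → Feb 8, 1994 (1127 left).
+365 (one year) → Feb 8, 1995 (762 left).
+365 (one year) → Feb 8, 1996 (397 left).
Feb has 29 days: +22 → Mar 1, 1996 (375 left).
Mar has 31 days: +31 → Apr 1, 1996 (344 left).
Apr has 30 days: +30 → May 1, 1996 (314 left).
May has 31 days: +31 → Jun 1, 1996 (283 left).
Jun has 30 days: +30 → Jul 1, 1996 (253 left).
Jul has 31 days: +31 → Aug 1, 1996 (222 left).
Aug has 31 days: +31 → Sep 1, 1996 (191 left).
Sep has 30 days: +30 → Oct 1, 1996 (161 left).
Oct has 31 days: +31 → Nov 1, 1996 (130 left).
Nov has 30 days: +30 → Dec 1, 1996 (100 left).
Dec has 31 days: +31 → Jan 1, 1997 (69 left).
Jan has 31 days: +31 → Feb 1, 1997 (38 left).
Feb has 28 days: +28 → Mar 1, 1997 (10 left).
+10 → Mar 11, 1997.

March 11, 1997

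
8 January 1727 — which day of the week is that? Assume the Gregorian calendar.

Wednesday

Doomsday rule: the anchor day for the 1700s is Sunday. For year 27: 27÷12 = 2 r 3, and 3÷4 = 0, so 2+3+0 = 5.
Sunday + 5 ≡ Friday — that's 1727's doomsday.
In January the doomsday date is Jan 3 (1727 is not a leap year).
Jan 8 is 5 days after Jan 3; 5 mod 7 = 5, so Friday + 5 = Wednesday.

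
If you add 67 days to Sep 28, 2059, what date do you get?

Sep has 30 days: +3 → Oct 1, 2059 (64 left).
Oct has 31 days: +31 → Nov 1, 2059 (33 left).
Nov has 30 days: +30 → Dec 1, 2059 (3 left).
+3 → Dec 4, 2059.

December 4, 2059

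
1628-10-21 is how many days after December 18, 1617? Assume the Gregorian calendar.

3960

Dec 18, 1617 → Dec 18, 1618: 365 days.
Dec 18, 1618 → Dec 18, 1619: 365 days.
Dec 18, 1619 → Dec 18, 1620: 366 days (Feb 29, 1620 is in that span).
Dec 18, 1620 → Dec 18, 1621: 365 days.
Dec 18, 1621 → Dec 18, 1622: 365 days.
Dec 18, 1622 → Dec 18, 1623: 365 days.
Dec 18, 1623 → Dec 18, 1624: 366 days (Feb 29, 1624 is in that span).
Dec 18, 1624 → Dec 18, 1625: 365 days.
Dec 18, 1625 → Dec 18, 1626: 365 days.
Dec 18, 1626 → Dec 18, 1627: 365 days.
Dec 18, 1627 → Jan 18, 1628: 31 days (December has 31).
Jan 18, 1628 → Feb 18, 1628: 31 days (January has 31).
Feb 18, 1628 → Mar 18, 1628: 29 days (February has 29).
Mar 18, 1628 → Apr 18, 1628: 31 days (March has 31).
Apr 18, 1628 → May 18, 1628: 30 days (April has 30).
May 18, 1628 → Jun 18, 1628: 31 days (May has 31).
Jun 18, 1628 → Jul 18, 1628: 30 days (June has 30).
Jul 18, 1628 → Aug 18, 1628: 31 days (July has 31).
Aug 18, 1628 → Sep 18, 1628: 31 days (August has 31).
Sep 18, 1628 → Oct 18, 1628: 30 days (September has 30).
Oct 18, 1628 → Oct 21, 1628: 3 days.
Total: 3960 days.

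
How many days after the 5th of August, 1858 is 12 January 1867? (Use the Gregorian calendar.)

Aug 5, 1858 → Aug 5, 1859: 365 days.
Aug 5, 1859 → Aug 5, 1860: 366 days (Feb 29, 1860 is in that span).
Aug 5, 1860 → Aug 5, 1861: 365 days.
Aug 5, 1861 → Aug 5, 1862: 365 days.
Aug 5, 1862 → Aug 5, 1863: 365 days.
Aug 5, 1863 → Aug 5, 1864: 366 days (Feb 29, 1864 is in that span).
Aug 5, 1864 → Aug 5, 1865: 365 days.
Aug 5, 1865 → Aug 5, 1866: 365 days.
Aug 5, 1866 → Sep 5, 1866: 31 days (August has 31).
Sep 5, 1866 → Oct 5, 1866: 30 days (September has 30).
Oct 5, 1866 → Nov 5, 1866: 31 days (October has 31).
Nov 5, 1866 → Dec 5, 1866: 30 days (November has 30).
Dec 5, 1866 → Jan 5, 1867: 31 days (December has 31).
Jan 5, 1867 → Jan 12, 1867: 7 days.
Total: 3082 days.

3082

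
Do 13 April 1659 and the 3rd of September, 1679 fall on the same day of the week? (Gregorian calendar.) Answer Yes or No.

From Apr 13, 1659 to Sep 3, 1679 is 7448 days.
7448 mod 7 = 0, so they are the same weekday.
(Apr 13, 1659 is a Sunday; Sep 3, 1679 is a Sunday.)

Yes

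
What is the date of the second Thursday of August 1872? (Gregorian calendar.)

August 8, 1872

August 1, 1872 is a Thursday.
The first Thursday is therefore August 1 (same day).
The second Thursday is 1 + 1×7 = August 8.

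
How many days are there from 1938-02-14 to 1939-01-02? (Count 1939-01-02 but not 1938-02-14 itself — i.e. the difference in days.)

322

Feb 14, 1938 → Mar 14, 1938: 28 days (February has 28).
Mar 14, 1938 → Apr 14, 1938: 31 days (March has 31).
Apr 14, 1938 → May 14, 1938: 30 days (April has 30).
May 14, 1938 → Jun 14, 1938: 31 days (May has 31).
Jun 14, 1938 → Jul 14, 1938: 30 days (June has 30).
Jul 14, 1938 → Aug 14, 1938: 31 days (July has 31).
Aug 14, 1938 → Sep 14, 1938: 31 days (August has 31).
Sep 14, 1938 → Oct 14, 1938: 30 days (September has 30).
Oct 14, 1938 → Nov 14, 1938: 31 days (October has 31).
Nov 14, 1938 → Dec 14, 1938: 30 days (November has 30).
Dec 14, 1938 → Jan 2, 1939: 19 days.
Total: 322 days.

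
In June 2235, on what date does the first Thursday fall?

June 4, 2235

June 1, 2235 is a Monday.
The first Thursday is therefore June 4 (3 days later).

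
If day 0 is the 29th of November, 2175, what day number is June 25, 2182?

2400

Nov 29, 2175 → Nov 29, 2176: 366 days (Feb 29, 2176 is in that span).
Nov 29, 2176 → Nov 29, 2177: 365 days.
Nov 29, 2177 → Nov 29, 2178: 365 days.
Nov 29, 2178 → Nov 29, 2179: 365 days.
Nov 29, 2179 → Nov 29, 2180: 366 days (Feb 29, 2180 is in that span).
Nov 29, 2180 → Nov 29, 2181: 365 days.
Nov 29, 2181 → Dec 29, 2181: 30 days (November has 30).
Dec 29, 2181 → Jan 29, 2182: 31 days (December has 31).
Jan 29, 2182 → Feb 28, 2182: 30 days (January has 31).
Feb 28, 2182 → Mar 28, 2182: 28 days (February has 28).
Mar 28, 2182 → Apr 28, 2182: 31 days (March has 31).
Apr 28, 2182 → May 28, 2182: 30 days (April has 30).
May 28, 2182 → Jun 25, 2182: 28 days.
Total: 2400 days.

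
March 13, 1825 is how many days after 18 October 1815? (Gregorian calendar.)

Oct 18, 1815 → Oct 18, 1816: 366 days (Feb 29, 1816 is in that span).
Oct 18, 1816 → Oct 18, 1817: 365 days.
Oct 18, 1817 → Oct 18, 1818: 365 days.
Oct 18, 1818 → Oct 18, 1819: 365 days.
Oct 18, 1819 → Oct 18, 1820: 366 days (Feb 29, 1820 is in that span).
Oct 18, 1820 → Oct 18, 1821: 365 days.
Oct 18, 1821 → Oct 18, 1822: 365 days.
Oct 18, 1822 → Oct 18, 1823: 365 days.
Oct 18, 1823 → Oct 18, 1824: 366 days (Feb 29, 1824 is in that span).
Oct 18, 1824 → Nov 18, 1824: 31 days (October has 31).
Nov 18, 1824 → Dec 18, 1824: 30 days (November has 30).
Dec 18, 1824 → Jan 18, 1825: 31 days (December has 31).
Jan 18, 1825 → Feb 18, 1825: 31 days (January has 31).
Feb 18, 1825 → Mar 13, 1825: 23 days.
Total: 3434 days.

3434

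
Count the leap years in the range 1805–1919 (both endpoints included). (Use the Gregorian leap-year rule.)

Multiples of 4 in [1805,1919]: 28.
Of those, multiples of 100: 1 (not leap unless ÷400).
Multiples of 400: 0.
Leap years = 28 − 1 + 0 = 27.

27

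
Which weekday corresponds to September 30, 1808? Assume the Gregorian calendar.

Doomsday rule: the anchor day for the 1800s is Friday. For year 08: 8÷12 = 0 r 8, and 8÷4 = 2, so 0+8+2 = 10.
Friday + 10 ≡ Monday — that's 1808's doomsday.
In September the doomsday date is Sep 5.
Sep 30 is 25 days after Sep 5; 25 mod 7 = 4, so Monday + 4 = Friday.

Friday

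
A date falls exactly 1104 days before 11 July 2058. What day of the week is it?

Jul 11, 2058 is a Thursday.
1104 mod 7 = 5, so 1104 days before a Thursday is Thursday − 5 = Saturday.

Saturday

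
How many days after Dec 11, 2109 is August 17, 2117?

Dec 11, 2109 → Dec 11, 2110: 365 days.
Dec 11, 2110 → Dec 11, 2111: 365 days.
Dec 11, 2111 → Dec 11, 2112: 366 days (Feb 29, 2112 is in that span).
Dec 11, 2112 → Dec 11, 2113: 365 days.
Dec 11, 2113 → Dec 11, 2114: 365 days.
Dec 11, 2114 → Dec 11, 2115: 365 days.
Dec 11, 2115 → Dec 11, 2116: 366 days (Feb 29, 2116 is in that span).
Dec 11, 2116 → Jan 11, 2117: 31 days (December has 31).
Jan 11, 2117 → Feb 11, 2117: 31 days (January has 31).
Feb 11, 2117 → Mar 11, 2117: 28 days (February has 28).
Mar 11, 2117 → Apr 11, 2117: 31 days (March has 31).
Apr 11, 2117 → May 11, 2117: 30 days (April has 30).
May 11, 2117 → Jun 11, 2117: 31 days (May has 31).
Jun 11, 2117 → Jul 11, 2117: 30 days (June has 30).
Jul 11, 2117 → Aug 11, 2117: 31 days (July has 31).
Aug 11, 2117 → Aug 17, 2117: 6 days.
Total: 2806 days.

2806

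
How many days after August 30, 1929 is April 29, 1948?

6817

Aug 30, 1929 → Aug 30, 1930: 365 days.
Aug 30, 1930 → Aug 30, 1931: 365 days.
Aug 30, 1931 → Aug 30, 1932: 366 days (Feb 29, 1932 is in that span).
Aug 30, 1932 → Aug 30, 1933: 365 days.
Aug 30, 1933 → Aug 30, 1934: 365 days.
Aug 30, 1934 → Aug 30, 1935: 365 days.
Aug 30, 1935 → Aug 30, 1936: 366 days (Feb 29, 1936 is in that span).
Aug 30, 1936 → Aug 30, 1937: 365 days.
Aug 30, 1937 → Aug 30, 1938: 365 days.
Aug 30, 1938 → Aug 30, 1939: 365 days.
Aug 30, 1939 → Aug 30, 1940: 366 days (Feb 29, 1940 is in that span).
Aug 30, 1940 → Aug 30, 1941: 365 days.
Aug 30, 1941 → Aug 30, 1942: 365 days.
Aug 30, 1942 → Aug 30, 1943: 365 days.
Aug 30, 1943 → Aug 30, 1944: 366 days (Feb 29, 1944 is in that span).
Aug 30, 1944 → Aug 30, 1945: 365 days.
Aug 30, 1945 → Aug 30, 1946: 365 days.
Aug 30, 1946 → Aug 30, 1947: 365 days.
Aug 30, 1947 → Sep 30, 1947: 31 days (August has 31).
Sep 30, 1947 → Oct 30, 1947: 30 days (September has 30).
Oct 30, 1947 → Nov 30, 1947: 31 days (October has 31).
Nov 30, 1947 → Dec 30, 1947: 30 days (November has 30).
Dec 30, 1947 → Jan 30, 1948: 31 days (December has 31).
Jan 30, 1948 → Feb 29, 1948: 30 days (January has 31).
Feb 29, 1948 → Mar 29, 1948: 29 days (February has 29).
Mar 29, 1948 → Apr 29, 1948: 31 days.
Total: 6817 days.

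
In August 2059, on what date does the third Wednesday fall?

August 1, 2059 is a Friday.
The first Wednesday is therefore August 6 (5 days later).
The third Wednesday is 6 + 2×7 = August 20.

August 20, 2059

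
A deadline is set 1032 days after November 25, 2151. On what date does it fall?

September 22, 2154

+366 (one year; includes Feb 29, 2152) → Nov 25, 2152 (666 left).
+365 (one year) → Nov 25, 2153 (301 left).
Nov has 30 days: +6 → Dec 1, 2153 (295 left).
Dec has 31 days: +31 → Jan 1, 2154 (264 left).
Jan has 31 days: +31 → Feb 1, 2154 (233 left).
Feb has 28 days: +28 → Mar 1, 2154 (205 left).
Mar has 31 days: +31 → Apr 1, 2154 (174 left).
Apr has 30 days: +30 → May 1, 2154 (144 left).
May has 31 days: +31 → Jun 1, 2154 (113 left).
Jun has 30 days: +30 → Jul 1, 2154 (83 left).
Jul has 31 days: +31 → Aug 1, 2154 (52 left).
Aug has 31 days: +31 → Sep 1, 2154 (21 left).
+21 → Sep 22, 2154.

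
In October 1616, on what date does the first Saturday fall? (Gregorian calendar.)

October 1, 1616

October 1, 1616 is a Saturday.
The first Saturday is therefore October 1 (same day).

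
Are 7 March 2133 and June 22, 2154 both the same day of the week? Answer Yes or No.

From Mar 7, 2133 to Jun 22, 2154 is 7777 days.
7777 mod 7 = 0, so they are the same weekday.
(Mar 7, 2133 is a Saturday; Jun 22, 2154 is a Saturday.)

Yes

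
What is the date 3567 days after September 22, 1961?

June 29, 1971

+365 (one year) → Sep 22, 1962 (3202 left).
+365 (one year) → Sep 22, 1963 (2837 left).
+366 (one year; includes Feb 29, 1964) → Sep 22, 1964 (2471 left).
+365 (one year) → Sep 22, 1965 (2106 left).
+365 (one year) → Sep 22, 1966 (1741 left).
+365 (one year) → Sep 22, 1967 (1376 left).
+366 (one year; includes Feb 29, 1968) → Sep 22, 1968 (1010 left).
+365 (one year) → Sep 22, 1969 (645 left).
+365 (one year) → Sep 22, 1970 (280 left).
Sep has 30 days: +9 → Oct 1, 1970 (271 left).
Oct has 31 days: +31 → Nov 1, 1970 (240 left).
Nov has 30 days: +30 → Dec 1, 1970 (210 left).
Dec has 31 days: +31 → Jan 1, 1971 (179 left).
Jan has 31 days: +31 → Feb 1, 1971 (148 left).
Feb has 28 days: +28 → Mar 1, 1971 (120 left).
Mar has 31 days: +31 → Apr 1, 1971 (89 left).
Apr has 30 days: +30 → May 1, 1971 (59 left).
May has 31 days: +31 → Jun 1, 1971 (28 left).
+28 → Jun 29, 1971.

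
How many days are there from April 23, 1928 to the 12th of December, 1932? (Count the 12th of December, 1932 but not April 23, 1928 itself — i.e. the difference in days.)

1694

Apr 23, 1928 → Apr 23, 1929: 365 days.
Apr 23, 1929 → Apr 23, 1930: 365 days.
Apr 23, 1930 → Apr 23, 1931: 365 days.
Apr 23, 1931 → Apr 23, 1932: 366 days (Feb 29, 1932 is in that span).
Apr 23, 1932 → May 23, 1932: 30 days (April has 30).
May 23, 1932 → Jun 23, 1932: 31 days (May has 31).
Jun 23, 1932 → Jul 23, 1932: 30 days (June has 30).
Jul 23, 1932 → Aug 23, 1932: 31 days (July has 31).
Aug 23, 1932 → Sep 23, 1932: 31 days (August has 31).
Sep 23, 1932 → Oct 23, 1932: 30 days (September has 30).
Oct 23, 1932 → Nov 23, 1932: 31 days (October has 31).
Nov 23, 1932 → Dec 12, 1932: 19 days.
Total: 1694 days.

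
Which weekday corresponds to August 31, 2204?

Friday

Doomsday rule: the anchor day for the 2200s is Friday. For year 04: 4÷12 = 0 r 4, and 4÷4 = 1, so 0+4+1 = 5.
Friday + 5 ≡ Wednesday — that's 2204's doomsday.
In August the doomsday date is Aug 8.
Aug 31 is 23 days after Aug 8; 23 mod 7 = 2, so Wednesday + 2 = Friday.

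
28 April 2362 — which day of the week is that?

Doomsday rule: the anchor day for the 2300s is Wednesday. For year 62: 62÷12 = 5 r 2, and 2÷4 = 0, so 5+2+0 = 7.
Wednesday + 7 ≡ Wednesday — that's 2362's doomsday.
In April the doomsday date is Apr 4.
Apr 28 is 24 days after Apr 4; 24 mod 7 = 3, so Wednesday + 3 = Saturday.

Saturday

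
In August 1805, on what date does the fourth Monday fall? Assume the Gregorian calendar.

August 26, 1805

August 1, 1805 is a Thursday.
The first Monday is therefore August 5 (4 days later).
The fourth Monday is 5 + 3×7 = August 26.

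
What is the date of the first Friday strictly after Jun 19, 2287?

June 24, 2287

Jun 19, 2287 is a Sunday.
From Sunday to the next Friday is 5 days.
Jun 19, 2287 + 5 = Jun 24, 2287.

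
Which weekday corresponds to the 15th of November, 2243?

January 1, 2243 is a Sunday.
Jan 1, 2243 → Feb 1, 2243: 31 days (January has 31).
Feb 1, 2243 → Mar 1, 2243: 28 days (February has 28).
Mar 1, 2243 → Apr 1, 2243: 31 days (March has 31).
Apr 1, 2243 → May 1, 2243: 30 days (April has 30).
May 1, 2243 → Jun 1, 2243: 31 days (May has 31).
Jun 1, 2243 → Jul 1, 2243: 30 days (June has 30).
Jul 1, 2243 → Aug 1, 2243: 31 days (July has 31).
Aug 1, 2243 → Sep 1, 2243: 31 days (August has 31).
Sep 1, 2243 → Oct 1, 2243: 30 days (September has 30).
Oct 1, 2243 → Nov 1, 2243: 31 days (October has 31).
Nov 1, 2243 → Nov 15, 2243: 14 days.
Total: 318 days.
318 mod 7 = 3, so Sunday + 3 = Wednesday.

Wednesday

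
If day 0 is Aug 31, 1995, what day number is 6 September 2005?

Aug 31, 1995 → Aug 31, 1996: 366 days (Feb 29, 1996 is in that span).
Aug 31, 1996 → Aug 31, 1997: 365 days.
Aug 31, 1997 → Aug 31, 1998: 365 days.
Aug 31, 1998 → Aug 31, 1999: 365 days.
Aug 31, 1999 → Aug 31, 2000: 366 days (Feb 29, 2000 is in that span).
Aug 31, 2000 → Aug 31, 2001: 365 days.
Aug 31, 2001 → Aug 31, 2002: 365 days.
Aug 31, 2002 → Aug 31, 2003: 365 days.
Aug 31, 2003 → Aug 31, 2004: 366 days (Feb 29, 2004 is in that span).
Aug 31, 2004 → Sep 30, 2004: 30 days (August has 31).
Sep 30, 2004 → Oct 30, 2004: 30 days (September has 30).
Oct 30, 2004 → Nov 30, 2004: 31 days (October has 31).
Nov 30, 2004 → Dec 30, 2004: 30 days (November has 30).
Dec 30, 2004 → Jan 30, 2005: 31 days (December has 31).
Jan 30, 2005 → Feb 28, 2005: 29 days (January has 31).
Feb 28, 2005 → Mar 28, 2005: 28 days (February has 28).
Mar 28, 2005 → Apr 28, 2005: 31 days (March has 31).
Apr 28, 2005 → May 28, 2005: 30 days (April has 30).
May 28, 2005 → Jun 28, 2005: 31 days (May has 31).
Jun 28, 2005 → Jul 28, 2005: 30 days (June has 30).
Jul 28, 2005 → Aug 28, 2005: 31 days (July has 31).
Aug 28, 2005 → Sep 6, 2005: 9 days.
Total: 3659 days.

3659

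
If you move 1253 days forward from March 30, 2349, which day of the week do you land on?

First find the weekday of Mar 30, 2349. Doomsday rule: the anchor day for the 2300s is Wednesday. For year 49: 49÷12 = 4 r 1, and 1÷4 = 0, so 4+1+0 = 5.
Wednesday + 5 ≡ Monday — that's 2349's doomsday.
In March the doomsday date is Mar 14.
Mar 30 is 16 days after Mar 14; 16 mod 7 = 2, so Monday + 2 = Wednesday.
1253 mod 7 = 0, so 1253 days after a Wednesday is Wednesday + 0 = Wednesday.

Wednesday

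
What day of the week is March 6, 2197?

Doomsday rule: the anchor day for the 2100s is Sunday. For year 97: 97÷12 = 8 r 1, and 1÷4 = 0, so 8+1+0 = 9.
Sunday + 9 ≡ Tuesday — that's 2197's doomsday.
In March the doomsday date is Mar 14.
Mar 6 is 8 days before Mar 14; 8 mod 7 = 1, so Tuesday − 1 = Monday.

Monday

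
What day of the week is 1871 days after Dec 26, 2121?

First find the weekday of Dec 26, 2121. Doomsday rule: the anchor day for the 2100s is Sunday. For year 21: 21÷12 = 1 r 9, and 9÷4 = 2, so 1+9+2 = 12.
Sunday + 12 ≡ Friday — that's 2121's doomsday.
In December the doomsday date is Dec 12.
Dec 26 is 14 days after Dec 12; 14 mod 7 = 0, so Friday + 0 = Friday.
1871 mod 7 = 2, so 1871 days after a Friday is Friday + 2 = Sunday.

Sunday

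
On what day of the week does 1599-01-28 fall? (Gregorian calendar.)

Doomsday rule: the anchor day for the 1500s is Wednesday. For year 99: 99÷12 = 8 r 3, and 3÷4 = 0, so 8+3+0 = 11.
Wednesday + 11 ≡ Sunday — that's 1599's doomsday.
In January the doomsday date is Jan 3 (1599 is not a leap year).
Jan 28 is 25 days after Jan 3; 25 mod 7 = 4, so Sunday + 4 = Thursday.

Thursday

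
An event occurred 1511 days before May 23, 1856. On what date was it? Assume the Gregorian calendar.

−366 (one year; includes Feb 29, 1856) → May 23, 1855 (1145 left).
−365 (one year) → May 23, 1854 (780 left).
−365 (one year) → May 23, 1853 (415 left).
−365 (one year) → May 23, 1852 (50 left).
−23 → Apr 30, 1852 (end of Apr, 30 days; 27 left).
−27 → Apr 3, 1852.

April 3, 1852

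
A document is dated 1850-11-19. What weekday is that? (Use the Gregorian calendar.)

Doomsday rule: the anchor day for the 1800s is Friday. For year 50: 50÷12 = 4 r 2, and 2÷4 = 0, so 4+2+0 = 6.
Friday + 6 ≡ Thursday — that's 1850's doomsday.
In November the doomsday date is Nov 7.
Nov 19 is 12 days after Nov 7; 12 mod 7 = 5, so Thursday + 5 = Tuesday.

Tuesday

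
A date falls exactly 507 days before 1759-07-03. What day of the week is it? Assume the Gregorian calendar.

Jul 3, 1759 is a Tuesday.
507 mod 7 = 3, so 507 days before a Tuesday is Tuesday − 3 = Saturday.

Saturday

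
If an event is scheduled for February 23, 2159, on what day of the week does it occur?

January 1, 2159 is a Monday.
Jan 1, 2159 → Feb 1, 2159: 31 days (January has 31).
Feb 1, 2159 → Feb 23, 2159: 22 days.
Total: 53 days.
53 mod 7 = 4, so Monday + 4 = Friday.

Friday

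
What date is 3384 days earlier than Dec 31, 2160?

September 26, 2151

−366 (one year; includes Feb 29, 2160) → Dec 31, 2159 (3018 left).
−365 (one year) → Dec 31, 2158 (2653 left).
−365 (one year) → Dec 31, 2157 (2288 left).
−365 (one year) → Dec 31, 2156 (1923 left).
−366 (one year; includes Feb 29, 2156) → Dec 31, 2155 (1557 left).
−365 (one year) → Dec 31, 2154 (1192 left).
−365 (one year) → Dec 31, 2153 (827 left).
−365 (one year) → Dec 31, 2152 (462 left).
−366 (one year; includes Feb 29, 2152) → Dec 31, 2151 (96 left).
−31 → Nov 30, 2151 (end of Nov, 30 days; 65 left).
−30 → Oct 31, 2151 (end of Oct, 31 days; 35 left).
−31 → Sep 30, 2151 (end of Sep, 30 days; 4 left).
−4 → Sep 26, 2151.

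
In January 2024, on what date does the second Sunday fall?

January 14, 2024

January 1, 2024 is a Monday.
The first Sunday is therefore January 7 (6 days later).
The second Sunday is 7 + 1×7 = January 14.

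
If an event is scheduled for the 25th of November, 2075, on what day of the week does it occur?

January 1, 2075 is a Tuesday.
Jan 1, 2075 → Feb 1, 2075: 31 days (January has 31).
Feb 1, 2075 → Mar 1, 2075: 28 days (February has 28).
Mar 1, 2075 → Apr 1, 2075: 31 days (March has 31).
Apr 1, 2075 → May 1, 2075: 30 days (April has 30).
May 1, 2075 → Jun 1, 2075: 31 days (May has 31).
Jun 1, 2075 → Jul 1, 2075: 30 days (June has 30).
Jul 1, 2075 → Aug 1, 2075: 31 days (July has 31).
Aug 1, 2075 → Sep 1, 2075: 31 days (August has 31).
Sep 1, 2075 → Oct 1, 2075: 30 days (September has 30).
Oct 1, 2075 → Nov 1, 2075: 31 days (October has 31).
Nov 1, 2075 → Nov 25, 2075: 24 days.
Total: 328 days.
328 mod 7 = 6, so Tuesday + 6 = Monday.

Monday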